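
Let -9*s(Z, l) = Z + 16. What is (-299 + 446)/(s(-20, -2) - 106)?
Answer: -1323/950 ≈ -1.3926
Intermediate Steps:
s(Z, l) = -16/9 - Z/9 (s(Z, l) = -(Z + 16)/9 = -(16 + Z)/9 = -16/9 - Z/9)
(-299 + 446)/(s(-20, -2) - 106) = (-299 + 446)/((-16/9 - 1/9*(-20)) - 106) = 147/((-16/9 + 20/9) - 106) = 147/(4/9 - 106) = 147/(-950/9) = 147*(-9/950) = -1323/950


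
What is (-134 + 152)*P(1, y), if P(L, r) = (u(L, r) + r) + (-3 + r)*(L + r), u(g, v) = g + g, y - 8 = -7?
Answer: -18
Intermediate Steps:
y = 1 (y = 8 - 7 = 1)
u(g, v) = 2*g
P(L, r) = r + 2*L + (-3 + r)*(L + r) (P(L, r) = (2*L + r) + (-3 + r)*(L + r) = (r + 2*L) + (-3 + r)*(L + r) = r + 2*L + (-3 + r)*(L + r))
(-134 + 152)*P(1, y) = (-134 + 152)*(1² - 1*1 - 2*1 + 1*1) = 18*(1 - 1 - 2 + 1) = 18*(-1) = -18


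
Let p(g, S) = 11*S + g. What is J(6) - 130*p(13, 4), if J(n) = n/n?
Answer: -7409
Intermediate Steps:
p(g, S) = g + 11*S
J(n) = 1
J(6) - 130*p(13, 4) = 1 - 130*(13 + 11*4) = 1 - 130*(13 + 44) = 1 - 130*57 = 1 - 7410 = -7409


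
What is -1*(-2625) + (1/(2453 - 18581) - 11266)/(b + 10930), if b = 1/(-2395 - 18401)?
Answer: 801600501593083/305491574976 ≈ 2624.0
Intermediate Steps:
b = -1/20796 (b = 1/(-20796) = -1/20796 ≈ -4.8086e-5)
-1*(-2625) + (1/(2453 - 18581) - 11266)/(b + 10930) = -1*(-2625) + (1/(2453 - 18581) - 11266)/(-1/20796 + 10930) = 2625 + (1/(-16128) - 11266)/(227300279/20796) = 2625 + (-1/16128 - 11266)*(20796/227300279) = 2625 - 181698049/16128*20796/227300279 = 2625 - 314882718917/305491574976 = 801600501593083/305491574976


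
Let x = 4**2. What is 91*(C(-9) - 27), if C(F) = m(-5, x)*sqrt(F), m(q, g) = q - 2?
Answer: -2457 - 1911*I ≈ -2457.0 - 1911.0*I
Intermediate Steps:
x = 16
m(q, g) = -2 + q
C(F) = -7*sqrt(F) (C(F) = (-2 - 5)*sqrt(F) = -7*sqrt(F))
91*(C(-9) - 27) = 91*(-21*I - 27) = 91*(-27 - 21*I) = -2457 - 1911*I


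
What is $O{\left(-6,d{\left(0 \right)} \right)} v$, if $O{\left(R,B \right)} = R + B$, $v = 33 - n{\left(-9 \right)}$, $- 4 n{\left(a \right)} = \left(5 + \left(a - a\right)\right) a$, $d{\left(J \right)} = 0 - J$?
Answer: $- \frac{261}{2} \approx -130.5$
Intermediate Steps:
$d{\left(J \right)} = - J$
$n{\left(a \right)} = - \frac{5 a}{4}$ ($n{\left(a \right)} = - \frac{\left(5 + \left(a - a\right)\right) a}{4} = - \frac{\left(5 + 0\right) a}{4} = - \frac{5 a}{4}$)
$v = \frac{87}{4}$ ($v = 33 - \left(- \frac{5}{4}\right) \left(-9\right) = 33 - \frac{45}{4} = \frac{87}{4} \approx 21.75$)
$O{\left(R,B \right)} = B + R$
$O{\left(-6,d{\left(0 \right)} \right)} v = \left(\left(-1\right) 0 - 6\right) \frac{87}{4} = \left(0 - 6\right) \frac{87}{4} = \left(-6\right) \frac{87}{4} = - \frac{261}{2}$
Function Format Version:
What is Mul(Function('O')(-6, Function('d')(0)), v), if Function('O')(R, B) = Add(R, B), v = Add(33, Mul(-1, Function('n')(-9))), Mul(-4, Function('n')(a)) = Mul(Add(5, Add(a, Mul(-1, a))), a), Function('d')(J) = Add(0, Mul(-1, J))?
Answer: Rational(-261, 2) ≈ -130.50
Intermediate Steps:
Function('d')(J) = Mul(-1, J)
Function('n')(a) = Mul(Rational(-5, 4), a) (Function('n')(a) = Mul(Rational(-1, 4), Mul(Add(5, Add(a, Mul(-1, a))), a)) = Mul(Rational(-1, 4), Mul(Add(5, 0), a)) = Mul(Rational(-1, 4), Mul(5, a)) = Mul(Rational(-5, 4), a))
v = Rational(87, 4) (v = Add(33, Mul(-1, Mul(Rational(-5, 4), -9))) = Add(33, Mul(-1, Rational(45, 4))) = Add(33, Rational(-45, 4)) = Rational(87, 4) ≈ 21.750)
Function('O')(R, B) = Add(B, R)
Mul(Function('O')(-6, Function('d')(0)), v) = Mul(Add(Mul(-1, 0), -6), Rational(87, 4)) = Mul(Add(0, -6), Rational(87, 4)) = Mul(-6, Rational(87, 4)) = Rational(-261, 2)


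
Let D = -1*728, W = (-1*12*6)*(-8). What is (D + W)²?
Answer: 23104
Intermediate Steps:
W = 576 (W = -12*6*(-8) = -72*(-8) = 576)
D = -728
(D + W)² = (-728 + 576)² = (-152)² = 23104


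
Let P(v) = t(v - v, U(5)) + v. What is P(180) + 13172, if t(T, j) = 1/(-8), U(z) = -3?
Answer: 106815/8 ≈ 13352.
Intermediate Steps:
t(T, j) = -⅛
P(v) = -⅛ + v
P(180) + 13172 = (-⅛ + 180) + 13172 = 1439/8 + 13172 = 106815/8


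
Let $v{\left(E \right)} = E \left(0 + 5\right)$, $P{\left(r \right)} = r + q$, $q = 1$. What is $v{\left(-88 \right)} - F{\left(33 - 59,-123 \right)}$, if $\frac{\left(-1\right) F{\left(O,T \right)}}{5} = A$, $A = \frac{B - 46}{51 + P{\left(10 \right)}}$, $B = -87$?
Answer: $- \frac{27945}{62} \approx -450.73$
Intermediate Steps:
$P{\left(r \right)} = 1 + r$ ($P{\left(r \right)} = r + 1 = 1 + r$)
$v{\left(E \right)} = 5 E$ ($v{\left(E \right)} = E 5 = 5 E$)
$A = - \frac{133}{62}$ ($A = \frac{-87 - 46}{51 + \left(1 + 10\right)} = - \frac{133}{51 + 11} = - \frac{133}{62} \approx -2.1452$)
$F{\left(O,T \right)} = \frac{665}{62}$ ($F{\left(O,T \right)} = \left(-5\right) \left(- \frac{133}{62}\right) = \frac{665}{62}$)
$v{\left(-88 \right)} - F{\left(33 - 59,-123 \right)} = 5 \left(-88\right) - \frac{665}{62} = -440 - \frac{665}{62} = - \frac{27945}{62}$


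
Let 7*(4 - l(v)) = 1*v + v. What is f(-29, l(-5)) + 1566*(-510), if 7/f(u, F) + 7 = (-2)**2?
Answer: -2395987/3 ≈ -7.9866e+5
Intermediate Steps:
l(v) = 4 - 2*v/7 (l(v) = 4 - (1*v + v)/7 = 4 - (v + v)/7 = 4 - 2*v/7)
f(u, F) = -7/3 (f(u, F) = 7/(-7 + (-2)**2) = 7/(-7 + 4) = 7/(-3) = 7*(-1/3) = -7/3)
f(-29, l(-5)) + 1566*(-510) = -7/3 + 1566*(-510) = -7/3 - 798660 = -2395987/3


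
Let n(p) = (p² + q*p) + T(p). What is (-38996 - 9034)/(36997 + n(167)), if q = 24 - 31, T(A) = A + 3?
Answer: -48030/63887 ≈ -0.75180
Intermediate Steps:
T(A) = 3 + A
q = -7
n(p) = 3 + p² - 6*p (n(p) = (p² - 7*p) + (3 + p) = 3 + p² - 6*p)
(-38996 - 9034)/(36997 + n(167)) = (-38996 - 9034)/(36997 + (3 + 167² - 6*167)) = -48030/(36997 + (3 + 27889 - 1002)) = -48030/(36997 + 26890) = -48030/63887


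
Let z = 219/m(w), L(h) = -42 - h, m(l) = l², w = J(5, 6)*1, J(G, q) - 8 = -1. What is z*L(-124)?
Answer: 17958/49 ≈ 366.49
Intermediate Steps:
J(G, q) = 7 (J(G, q) = 8 - 1 = 7)
w = 7 (w = 7*1 = 7)
z = 219/49 (z = 219/(7²) = 219/49 ≈ 4.4694)
z*L(-124) = 219*(-42 - 1*(-124))/49 = 219*(-42 + 124)/49 = (219/49)*82 = 17958/49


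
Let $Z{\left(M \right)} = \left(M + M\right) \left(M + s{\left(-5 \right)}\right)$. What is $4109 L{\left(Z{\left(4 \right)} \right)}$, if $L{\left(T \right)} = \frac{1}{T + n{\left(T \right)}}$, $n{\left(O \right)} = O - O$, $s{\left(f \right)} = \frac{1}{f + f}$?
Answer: $\frac{20545}{156} \approx 131.7$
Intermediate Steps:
$s{\left(f \right)} = \frac{1}{2 f}$
$n{\left(O \right)} = 0$
$Z{\left(M \right)} = 2 M \left(- \frac{1}{10} + M\right)$ ($Z{\left(M \right)} = \left(M + M\right) \left(M + \frac{1}{2 \left(-5\right)}\right) = 2 M \left(M + \frac{1}{2} \left(- \frac{1}{5}\right)\right) = 2 M \left(M - \frac{1}{10}\right) = 2 M \left(- \frac{1}{10} + M\right)$)
$L{\left(T \right)} = \frac{1}{T}$ ($L{\left(T \right)} = \frac{1}{T + 0} = \frac{1}{T}$)
$4109 L{\left(Z{\left(4 \right)} \right)} = \frac{4109}{\frac{1}{5} \cdot 4 \left(-1 + 10 \cdot 4\right)} = \frac{4109}{\frac{1}{5} \cdot 4 \left(-1 + 40\right)} = \frac{4109}{\frac{1}{5} \cdot 4 \cdot 39} = \frac{4109}{\frac{156}{5}} = 4109 \cdot \frac{5}{156} = \frac{20545}{156}$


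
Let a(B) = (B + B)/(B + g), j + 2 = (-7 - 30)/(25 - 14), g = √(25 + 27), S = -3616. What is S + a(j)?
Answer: -10171538/2811 - 2596*√13/2811 ≈ -3621.8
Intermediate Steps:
g = 2*√13 (g = √52 = 2*√13 ≈ 7.2111)
j = -59/11 (j = -2 + (-7 - 30)/(25 - 14) = -2 - 37/11 = -59/11 ≈ -5.3636)
a(B) = 2*B/(B + 2*√13) (a(B) = (B + B)/(B + 2*√13) = (2*B)/(B + 2*√13) = 2*B/(B + 2*√13))
S + a(j) = -3616 + 2*(-59/11)/(-59/11 + 2*√13) = -3616 - 118/(11*(-59/11 + 2*√13))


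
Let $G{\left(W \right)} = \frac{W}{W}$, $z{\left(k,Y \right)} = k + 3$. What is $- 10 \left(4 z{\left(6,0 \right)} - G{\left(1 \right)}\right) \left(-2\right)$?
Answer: $700$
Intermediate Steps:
$z{\left(k,Y \right)} = 3 + k$
$G{\left(W \right)} = 1$
$- 10 \left(4 z{\left(6,0 \right)} - G{\left(1 \right)}\right) \left(-2\right) = - 10 \left(4 \left(3 + 6\right) - 1\right) \left(-2\right) = - 10 \left(4 \cdot 9 - 1\right) \left(-2\right) = - 10 \left(36 - 1\right) \left(-2\right) = \left(-10\right) 35 \left(-2\right) = \left(-350\right) \left(-2\right) = 700$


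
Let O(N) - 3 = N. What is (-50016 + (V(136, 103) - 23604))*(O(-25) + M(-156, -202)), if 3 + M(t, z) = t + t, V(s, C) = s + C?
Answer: 24729397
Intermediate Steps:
V(s, C) = C + s
O(N) = 3 + N
M(t, z) = -3 + 2*t (M(t, z) = -3 + (t + t) = -3 + 2*t)
(-50016 + (V(136, 103) - 23604))*(O(-25) + M(-156, -202)) = (-50016 + ((103 + 136) - 23604))*((3 - 25) + (-3 + 2*(-156))) = (-50016 + (239 - 23604))*(-22 + (-3 - 312)) = (-50016 - 23365)*(-22 - 315) = -73381*(-337) = 24729397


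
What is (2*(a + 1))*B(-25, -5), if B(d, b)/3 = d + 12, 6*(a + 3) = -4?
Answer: 208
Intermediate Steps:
a = -11/3 (a = -3 + (⅙)*(-4) = -3 - ⅔ = -11/3 ≈ -3.6667)
B(d, b) = 36 + 3*d (B(d, b) = 3*(d + 12) = 3*(12 + d) = 36 + 3*d)
(2*(a + 1))*B(-25, -5) = (2*(-11/3 + 1))*(36 + 3*(-25)) = (2*(-8/3))*(36 - 75) = -16/3*(-39) = 208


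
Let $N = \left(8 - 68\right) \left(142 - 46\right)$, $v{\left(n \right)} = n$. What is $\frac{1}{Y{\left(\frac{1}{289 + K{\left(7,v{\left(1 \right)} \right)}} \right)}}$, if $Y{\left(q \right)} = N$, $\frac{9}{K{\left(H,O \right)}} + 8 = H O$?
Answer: $- \frac{1}{5760} \approx -0.00017361$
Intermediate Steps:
$N = -5760$ ($N = \left(-60\right) 96 = -5760$)
$K{\left(H,O \right)} = \frac{9}{-8 + H O}$
$Y{\left(q \right)} = -5760$
$\frac{1}{Y{\left(\frac{1}{289 + K{\left(7,v{\left(1 \right)} \right)}} \right)}} = \frac{1}{-5760} = - \frac{1}{5760}$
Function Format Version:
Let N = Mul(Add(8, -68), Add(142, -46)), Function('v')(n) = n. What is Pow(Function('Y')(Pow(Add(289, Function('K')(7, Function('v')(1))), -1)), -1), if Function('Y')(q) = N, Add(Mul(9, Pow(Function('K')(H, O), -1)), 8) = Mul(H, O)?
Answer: Rational(-1, 5760) ≈ -0.00017361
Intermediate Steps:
N = -5760 (N = Mul(-60, 96) = -5760)
Function('K')(H, O) = Mul(9, Pow(Add(-8, Mul(H, O)), -1))
Function('Y')(q) = -5760
Pow(Function('Y')(Pow(Add(289, Function('K')(7, Function('v')(1))), -1)), -1) = Pow(-5760, -1) = Rational(-1, 5760)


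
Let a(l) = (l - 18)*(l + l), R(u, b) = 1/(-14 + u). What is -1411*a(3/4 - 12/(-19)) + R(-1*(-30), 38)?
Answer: 374239891/5776 ≈ 64792.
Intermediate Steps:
a(l) = 2*l*(-18 + l) (a(l) = (-18 + l)*(2*l) = 2*l*(-18 + l))
-1411*a(3/4 - 12/(-19)) + R(-1*(-30), 38) = -2822*(3/4 - 12/(-19))*(-18 + (3/4 - 12/(-19))) + 1/(-14 - 1*(-30)) = -2822*(3*(¼) - 12*(-1/19))*(-18 + (3*(¼) - 12*(-1/19))) + 1/(-14 + 30) = -2822*(¾ + 12/19)*(-18 + (¾ + 12/19)) + 1/16 = -2822*105*(-18 + 105/76)/76 + 1/16 = -2822*105*(-1263)/(76*76) + 1/16 = -1411*(-132615/2888) + 1/16 = 187119765/2888 + 1/16 = 374239891/5776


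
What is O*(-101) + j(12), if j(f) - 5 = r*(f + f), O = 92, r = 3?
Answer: -9215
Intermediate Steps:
j(f) = 5 + 6*f (j(f) = 5 + 3*(f + f) = 5 + 3*(2*f) = 5 + 6*f)
O*(-101) + j(12) = 92*(-101) + (5 + 6*12) = -9292 + (5 + 72) = -9292 + 77 = -9215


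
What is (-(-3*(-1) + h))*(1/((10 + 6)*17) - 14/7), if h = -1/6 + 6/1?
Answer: 9593/544 ≈ 17.634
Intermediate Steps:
h = 35/6 (h = -1*⅙ + 6*1 = -⅙ + 6 = 35/6 ≈ 5.8333)
(-(-3*(-1) + h))*(1/((10 + 6)*17) - 14/7) = (-(-3*(-1) + 35/6))*(1/((10 + 6)*17) - 14/7) = (-(3 + 35/6))*((1/17)/16 - 14*⅐) = (-1*53/6)*((1/16)*(1/17) - 2) = -53*(1/272 - 2)/6 = -53/6*(-543/272) = 9593/544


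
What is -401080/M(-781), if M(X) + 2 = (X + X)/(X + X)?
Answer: 401080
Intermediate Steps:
M(X) = -1 (M(X) = -2 + (X + X)/(X + X) = -2 + (2*X)/((2*X)) = -2 + (2*X)*(1/(2*X)) = -2 + 1 = -1)
-401080/M(-781) = -401080/(-1) = -401080*(-1) = 401080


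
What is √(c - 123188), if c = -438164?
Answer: 2*I*√140338 ≈ 749.23*I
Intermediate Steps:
√(c - 123188) = √(-438164 - 123188) = √(-561352) = 2*I*√140338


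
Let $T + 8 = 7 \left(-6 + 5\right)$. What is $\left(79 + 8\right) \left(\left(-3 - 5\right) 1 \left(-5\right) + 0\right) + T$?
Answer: $3465$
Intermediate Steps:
$T = -15$ ($T = -8 + 7 \left(-6 + 5\right) = -8 + 7 \left(-1\right) = -8 - 7 = -15$)
$\left(79 + 8\right) \left(\left(-3 - 5\right) 1 \left(-5\right) + 0\right) + T = \left(79 + 8\right) \left(\left(-3 - 5\right) 1 \left(-5\right) + 0\right) - 15 = 87 \left(\left(-8\right) 1 \left(-5\right) + 0\right) - 15 = 87 \left(\left(-8\right) \left(-5\right) + 0\right) - 15 = 87 \left(40 + 0\right) - 15 = 87 \cdot 40 - 15 = 3480 - 15 = 3465$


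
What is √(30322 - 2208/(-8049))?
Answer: √218274558146/2683 ≈ 174.13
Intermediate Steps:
√(30322 - 2208/(-8049)) = √(30322 - 2208*(-1/8049)) = √(30322 + 736/2683) = √(81354662/2683) = √218274558146/2683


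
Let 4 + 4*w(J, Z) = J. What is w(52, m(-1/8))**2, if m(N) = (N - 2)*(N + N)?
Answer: 144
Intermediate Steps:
m(N) = 2*N*(-2 + N) (m(N) = (-2 + N)*(2*N) = 2*N*(-2 + N))
w(J, Z) = -1 + J/4
w(52, m(-1/8))**2 = (-1 + (1/4)*52)**2 = (-1 + 13)**2 = 12**2 = 144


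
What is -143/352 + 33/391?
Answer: -4027/12512 ≈ -0.32185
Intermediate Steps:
-143/352 + 33/391 = -143*1/352 + 33*(1/391) = -13/32 + 33/391 = -4027/12512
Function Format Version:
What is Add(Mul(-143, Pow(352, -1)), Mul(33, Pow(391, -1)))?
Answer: Rational(-4027, 12512) ≈ -0.32185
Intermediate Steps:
Add(Mul(-143, Pow(352, -1)), Mul(33, Pow(391, -1))) = Add(Mul(-143, Rational(1, 352)), Mul(33, Rational(1, 391))) = Add(Rational(-13, 32), Rational(33, 391)) = Rational(-4027, 12512)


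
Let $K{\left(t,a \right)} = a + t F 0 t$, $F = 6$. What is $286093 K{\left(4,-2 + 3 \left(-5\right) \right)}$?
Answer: $-4863581$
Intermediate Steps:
$K{\left(t,a \right)} = a$ ($K{\left(t,a \right)} = a + t 6 \cdot 0 t = a + t 0 t = a + t 0 = a + 0 = a$)
$286093 K{\left(4,-2 + 3 \left(-5\right) \right)} = 286093 \left(-2 + 3 \left(-5\right)\right) = 286093 \left(-2 - 15\right) = 286093 \left(-17\right) = -4863581$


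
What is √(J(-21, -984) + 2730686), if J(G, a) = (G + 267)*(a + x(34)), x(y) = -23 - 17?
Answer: √2478782 ≈ 1574.4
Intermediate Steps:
x(y) = -40
J(G, a) = (-40 + a)*(267 + G) (J(G, a) = (G + 267)*(a - 40) = (267 + G)*(-40 + a) = (-40 + a)*(267 + G))
√(J(-21, -984) + 2730686) = √((-10680 - 40*(-21) + 267*(-984) - 21*(-984)) + 2730686) = √((-10680 + 840 - 262728 + 20664) + 2730686) = √(-251904 + 2730686) = √2478782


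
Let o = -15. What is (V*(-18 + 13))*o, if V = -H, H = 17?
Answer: -1275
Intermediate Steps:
V = -17 (V = -1*17 = -17)
(V*(-18 + 13))*o = -17*(-18 + 13)*(-15) = -17*(-5)*(-15) = 85*(-15) = -1275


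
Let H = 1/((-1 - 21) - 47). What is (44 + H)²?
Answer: 9211225/4761 ≈ 1934.7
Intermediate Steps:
H = -1/69 (H = 1/(-22 - 47) = 1/(-69) = -1/69 ≈ -0.014493)
(44 + H)² = (44 - 1/69)² = (3035/69)² = 9211225/4761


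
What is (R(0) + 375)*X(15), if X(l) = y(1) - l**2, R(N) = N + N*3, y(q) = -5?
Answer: -86250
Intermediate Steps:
R(N) = 4*N (R(N) = N + 3*N = 4*N)
X(l) = -5 - l**2
(R(0) + 375)*X(15) = (4*0 + 375)*(-5 - 1*15**2) = (0 + 375)*(-5 - 1*225) = 375*(-5 - 225) = 375*(-230) = -86250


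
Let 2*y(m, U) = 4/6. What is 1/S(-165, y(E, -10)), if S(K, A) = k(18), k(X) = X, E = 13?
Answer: 1/18 ≈ 0.055556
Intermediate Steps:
y(m, U) = ⅓ (y(m, U) = (4/6)/2 = (4*(⅙))/2 = (½)*(⅔) = ⅓)
S(K, A) = 18
1/S(-165, y(E, -10)) = 1/18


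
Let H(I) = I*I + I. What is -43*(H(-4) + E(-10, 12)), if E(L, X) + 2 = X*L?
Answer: 4730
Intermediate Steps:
H(I) = I + I² (H(I) = I² + I = I + I²)
E(L, X) = -2 + L*X (E(L, X) = -2 + X*L = -2 + L*X)
-43*(H(-4) + E(-10, 12)) = -43*(-4*(1 - 4) + (-2 - 10*12)) = -43*(-4*(-3) + (-2 - 120)) = -43*(12 - 122) = -43*(-110) = 4730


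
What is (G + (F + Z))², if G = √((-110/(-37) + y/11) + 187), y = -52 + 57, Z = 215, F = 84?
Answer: 36463711/407 + 4784*√492877/407 ≈ 97844.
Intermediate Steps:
y = 5
G = 8*√492877/407 (G = √((-110/(-37) + 5/11) + 187) = √((-110*(-1/37) + 5*(1/11)) + 187) = √((110/37 + 5/11) + 187) = √(1395/407 + 187) = √(77504/407) = 8*√492877/407 ≈ 13.800)
(G + (F + Z))² = (8*√492877/407 + (84 + 215))² = (8*√492877/407 + 299)² = (299 + 8*√492877/407)²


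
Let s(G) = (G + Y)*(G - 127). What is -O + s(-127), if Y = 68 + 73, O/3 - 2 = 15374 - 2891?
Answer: -41011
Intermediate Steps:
O = 37455 (O = 6 + 3*(15374 - 2891) = 6 + 3*12483 = 6 + 37449 = 37455)
Y = 141
s(G) = (-127 + G)*(141 + G) (s(G) = (G + 141)*(G - 127) = (141 + G)*(-127 + G) = (-127 + G)*(141 + G))
-O + s(-127) = -1*37455 + (-17907 + (-127)² + 14*(-127)) = -37455 + (-17907 + 16129 - 1778) = -37455 - 3556 = -41011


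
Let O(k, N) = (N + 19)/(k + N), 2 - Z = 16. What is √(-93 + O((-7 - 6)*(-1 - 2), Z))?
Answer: 4*I*√145/5 ≈ 9.6333*I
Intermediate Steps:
Z = -14 (Z = 2 - 1*16 = 2 - 16 = -14)
O(k, N) = (19 + N)/(N + k)
√(-93 + O((-7 - 6)*(-1 - 2), Z)) = √(-93 + (19 - 14)/(-14 + (-7 - 6)*(-1 - 2))) = √(-93 + 5/(-14 - 13*(-3))) = √(-93 + 5/(-14 + 39)) = √(-93 + 5/25) = √(-93 + (1/25)*5) = √(-93 + ⅕) = √(-464/5) = 4*I*√145/5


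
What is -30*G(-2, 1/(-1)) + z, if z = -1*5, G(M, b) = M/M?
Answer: -35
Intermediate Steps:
G(M, b) = 1
z = -5
-30*G(-2, 1/(-1)) + z = -30*1 - 5 = -30 - 5 = -35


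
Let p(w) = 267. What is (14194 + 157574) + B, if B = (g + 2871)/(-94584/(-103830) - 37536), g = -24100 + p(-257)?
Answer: 55785679762649/324772358 ≈ 1.7177e+5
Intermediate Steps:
g = -23833 (g = -24100 + 267 = -23833)
B = 181373705/324772358 (B = (-23833 + 2871)/(-94584/(-103830) - 37536) = -20962/(-94584*(-1/103830) - 37536) = -20962/(15764/17305 - 37536) = -20962/(-649544716/17305) = -20962*(-17305/649544716) = 181373705/324772358 ≈ 0.55846)
(14194 + 157574) + B = (14194 + 157574) + 181373705/324772358 = 171768 + 181373705/324772358 = 55785679762649/324772358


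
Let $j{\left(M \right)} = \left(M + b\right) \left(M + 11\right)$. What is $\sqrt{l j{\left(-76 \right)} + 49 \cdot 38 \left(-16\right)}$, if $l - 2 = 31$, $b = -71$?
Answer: $7 \sqrt{5827} \approx 534.34$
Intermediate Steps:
$j{\left(M \right)} = \left(-71 + M\right) \left(11 + M\right)$ ($j{\left(M \right)} = \left(M - 71\right) \left(M + 11\right) = \left(-71 + M\right) \left(11 + M\right)$)
$l = 33$ ($l = 2 + 31 = 33$)
$\sqrt{l j{\left(-76 \right)} + 49 \cdot 38 \left(-16\right)} = \sqrt{33 \left(-781 + \left(-76\right)^{2} - -4560\right) + 49 \cdot 38 \left(-16\right)} = \sqrt{33 \left(-781 + 5776 + 4560\right) + 1862 \left(-16\right)} = \sqrt{33 \cdot 9555 - 29792} = \sqrt{315315 - 29792} = \sqrt{285523} = 7 \sqrt{5827}$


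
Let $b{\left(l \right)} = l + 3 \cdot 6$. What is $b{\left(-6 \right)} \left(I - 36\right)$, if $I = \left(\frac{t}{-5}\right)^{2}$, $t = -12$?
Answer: $- \frac{9072}{25} \approx -362.88$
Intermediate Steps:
$b{\left(l \right)} = 18 + l$ ($b{\left(l \right)} = l + 18 = 18 + l$)
$I = \frac{144}{25}$ ($I = \left(- \frac{12}{-5}\right)^{2} = \left(\left(-12\right) \left(- \frac{1}{5}\right)\right)^{2} = \left(\frac{12}{5}\right)^{2} = \frac{144}{25} \approx 5.76$)
$b{\left(-6 \right)} \left(I - 36\right) = \left(18 - 6\right) \left(\frac{144}{25} - 36\right) = 12 \left(- \frac{756}{25}\right) = - \frac{9072}{25}$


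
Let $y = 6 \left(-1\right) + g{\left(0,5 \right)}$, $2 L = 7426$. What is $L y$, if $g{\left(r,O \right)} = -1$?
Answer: $-25991$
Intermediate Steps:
$L = 3713$ ($L = \frac{1}{2} \cdot 7426 = 3713$)
$y = -7$ ($y = 6 \left(-1\right) - 1 = -6 - 1 = -7$)
$L y = 3713 \left(-7\right) = -25991$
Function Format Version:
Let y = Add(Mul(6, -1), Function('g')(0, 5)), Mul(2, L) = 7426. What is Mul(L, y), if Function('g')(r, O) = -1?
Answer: -25991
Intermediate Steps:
L = 3713 (L = Mul(Rational(1, 2), 7426) = 3713)
y = -7 (y = Add(Mul(6, -1), -1) = Add(-6, -1) = -7)
Mul(L, y) = Mul(3713, -7) = -25991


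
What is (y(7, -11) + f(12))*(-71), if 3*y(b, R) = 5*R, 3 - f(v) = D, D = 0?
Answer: 3266/3 ≈ 1088.7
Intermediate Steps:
f(v) = 3 (f(v) = 3 - 1*0 = 3 + 0 = 3)
y(b, R) = 5*R/3 (y(b, R) = (5*R)/3 = 5*R/3)
(y(7, -11) + f(12))*(-71) = ((5/3)*(-11) + 3)*(-71) = (-55/3 + 3)*(-71) = -46/3*(-71) = 3266/3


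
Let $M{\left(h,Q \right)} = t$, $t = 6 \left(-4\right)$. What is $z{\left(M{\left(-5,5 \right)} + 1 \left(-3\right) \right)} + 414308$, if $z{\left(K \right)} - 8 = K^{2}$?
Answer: $415045$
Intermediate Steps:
$t = -24$
$M{\left(h,Q \right)} = -24$
$z{\left(K \right)} = 8 + K^{2}$
$z{\left(M{\left(-5,5 \right)} + 1 \left(-3\right) \right)} + 414308 = \left(8 + \left(-24 + 1 \left(-3\right)\right)^{2}\right) + 414308 = \left(8 + \left(-24 - 3\right)^{2}\right) + 414308 = \left(8 + \left(-27\right)^{2}\right) + 414308 = \left(8 + 729\right) + 414308 = 737 + 414308 = 415045$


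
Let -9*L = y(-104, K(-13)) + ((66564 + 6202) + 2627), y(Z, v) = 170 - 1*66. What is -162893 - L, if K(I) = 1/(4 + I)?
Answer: -1390540/9 ≈ -1.5450e+5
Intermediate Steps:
y(Z, v) = 104 (y(Z, v) = 170 - 66 = 104)
L = -75497/9 (L = -(104 + ((66564 + 6202) + 2627))/9 = -(104 + (72766 + 2627))/9 = -(104 + 75393)/9 = -⅑*75497 = -75497/9 ≈ -8388.6)
-162893 - L = -162893 - 1*(-75497/9) = -162893 + 75497/9 = -1390540/9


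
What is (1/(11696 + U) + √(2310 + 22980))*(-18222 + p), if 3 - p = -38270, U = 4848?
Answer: 20051/16544 + 60153*√2810 ≈ 3.1887e+6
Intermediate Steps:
p = 38273 (p = 3 - 1*(-38270) = 3 + 38270 = 38273)
(1/(11696 + U) + √(2310 + 22980))*(-18222 + p) = (1/(11696 + 4848) + √(2310 + 22980))*(-18222 + 38273) = (1/16544 + √25290)*20051 = (1/16544 + 3*√2810)*20051 = 20051/16544 + 60153*√2810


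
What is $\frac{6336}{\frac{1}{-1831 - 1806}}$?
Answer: $-23044032$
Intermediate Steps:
$\frac{6336}{\frac{1}{-1831 - 1806}} = \frac{6336}{\frac{1}{-3637}} = \frac{6336}{- \frac{1}{3637}} = 6336 \left(-3637\right) = -23044032$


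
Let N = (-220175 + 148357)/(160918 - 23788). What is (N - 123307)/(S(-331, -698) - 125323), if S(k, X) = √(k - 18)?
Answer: 529776687478786/538435962998535 + 4227290182*I*√349/538435962998535 ≈ 0.98392 + 0.00014667*I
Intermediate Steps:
N = -35909/68565 (N = -71818/137130 = -71818*1/137130 = -35909/68565 ≈ -0.52372)
S(k, X) = √(-18 + k)
(N - 123307)/(S(-331, -698) - 125323) = (-35909/68565 - 123307)/(√(-18 - 331) - 125323) = -8454580364/(68565*(√(-349) - 125323)) = -8454580364/(68565*(I*√349 - 125323)) = -8454580364/(68565*(-125323 + I*√349))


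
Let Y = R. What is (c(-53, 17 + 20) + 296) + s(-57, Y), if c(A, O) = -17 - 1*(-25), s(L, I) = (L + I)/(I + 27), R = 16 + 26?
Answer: 6987/23 ≈ 303.78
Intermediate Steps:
R = 42
Y = 42
s(L, I) = (I + L)/(27 + I)
c(A, O) = 8 (c(A, O) = -17 + 25 = 8)
(c(-53, 17 + 20) + 296) + s(-57, Y) = (8 + 296) + (42 - 57)/(27 + 42) = 304 - 15/69 = 304 + (1/69)*(-15) = 304 - 5/23 = 6987/23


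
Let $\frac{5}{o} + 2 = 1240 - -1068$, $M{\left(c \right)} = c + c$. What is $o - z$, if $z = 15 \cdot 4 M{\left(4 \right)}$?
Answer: $- \frac{1106875}{2306} \approx -480.0$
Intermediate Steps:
$M{\left(c \right)} = 2 c$
$o = \frac{5}{2306}$ ($o = \frac{5}{-2 + \left(1240 - -1068\right)} = \frac{5}{-2 + \left(1240 + 1068\right)} = \frac{5}{-2 + 2308} = \frac{5}{2306} \approx 0.0021683$)
$z = 480$ ($z = 15 \cdot 4 \cdot 2 \cdot 4 = 60 \cdot 8 = 480$)
$o - z = \frac{5}{2306} - 480 = - \frac{1106875}{2306}$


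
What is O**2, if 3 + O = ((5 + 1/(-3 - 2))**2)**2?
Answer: 108834669801/390625 ≈ 2.7862e+5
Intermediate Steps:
O = 329901/625 (O = -3 + ((5 + 1/(-3 - 2))**2)**2 = -3 + ((5 + 1/(-5))**2)**2 = -3 + ((5 - 1/5)**2)**2 = -3 + ((24/5)**2)**2 = -3 + (576/25)**2 = -3 + 331776/625 = 329901/625 ≈ 527.84)
O**2 = (329901/625)**2 = 108834669801/390625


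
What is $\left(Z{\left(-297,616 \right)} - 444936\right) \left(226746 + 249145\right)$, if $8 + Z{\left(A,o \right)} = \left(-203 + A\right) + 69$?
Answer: $-211949954125$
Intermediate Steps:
$Z{\left(A,o \right)} = -142 + A$ ($Z{\left(A,o \right)} = -8 + \left(\left(-203 + A\right) + 69\right) = -8 + \left(-134 + A\right) = -142 + A$)
$\left(Z{\left(-297,616 \right)} - 444936\right) \left(226746 + 249145\right) = \left(\left(-142 - 297\right) - 444936\right) \left(226746 + 249145\right) = \left(-439 - 444936\right) 475891 = \left(-445375\right) 475891 = -211949954125$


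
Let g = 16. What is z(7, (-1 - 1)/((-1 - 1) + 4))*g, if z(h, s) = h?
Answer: 112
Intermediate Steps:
z(7, (-1 - 1)/((-1 - 1) + 4))*g = 7*16 = 112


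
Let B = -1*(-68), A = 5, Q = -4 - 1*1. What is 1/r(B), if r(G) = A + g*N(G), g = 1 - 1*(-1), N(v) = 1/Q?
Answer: 5/23 ≈ 0.21739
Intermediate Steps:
Q = -5 (Q = -4 - 1 = -5)
N(v) = -⅕ (N(v) = 1/(-5) = -⅕)
g = 2 (g = 1 + 1 = 2)
B = 68
r(G) = 23/5 (r(G) = 5 + 2*(-⅕) = 5 - ⅖ = 23/5)
1/r(B) = 1/(23/5) = 5/23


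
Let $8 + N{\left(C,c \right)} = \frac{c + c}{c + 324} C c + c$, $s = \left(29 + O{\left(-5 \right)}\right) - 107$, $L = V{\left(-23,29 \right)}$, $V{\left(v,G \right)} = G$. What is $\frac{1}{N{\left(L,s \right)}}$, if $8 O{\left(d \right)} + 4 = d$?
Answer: $\frac{5224}{7291513} \approx 0.00071645$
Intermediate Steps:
$O{\left(d \right)} = - \frac{1}{2} + \frac{d}{8}$
$L = 29$
$s = - \frac{633}{8}$ ($s = \left(29 + \left(- \frac{1}{2} + \frac{1}{8} \left(-5\right)\right)\right) - 107 = \left(29 - \frac{9}{8}\right) - 107 = \frac{223}{8} - 107 = - \frac{633}{8} \approx -79.125$)
$N{\left(C,c \right)} = -8 + c + \frac{2 C c^{2}}{324 + c}$ ($N{\left(C,c \right)} = -8 + \left(\frac{c + c}{c + 324} C c + c\right) = -8 + \left(\frac{2 c}{324 + c} C c + c\right) = -8 + \left(\frac{2 C c}{324 + c} c + c\right) = -8 + \left(\frac{2 C c^{2}}{324 + c} + c\right) = -8 + \left(c + \frac{2 C c^{2}}{324 + c}\right) = -8 + c + \frac{2 C c^{2}}{324 + c}$)
$\frac{1}{N{\left(L,s \right)}} = \frac{1}{\frac{1}{324 - \frac{633}{8}} \left(-2592 + \left(- \frac{633}{8}\right)^{2} + 316 \left(- \frac{633}{8}\right) + 2 \cdot 29 \left(- \frac{633}{8}\right)^{2}\right)} = \frac{1}{\frac{1}{\frac{1959}{8}} \left(-2592 + \frac{400689}{64} - \frac{50007}{2} + 2 \cdot 29 \cdot \frac{400689}{64}\right)} = \frac{1}{\frac{8}{1959} \left(-2592 + \frac{400689}{64} - \frac{50007}{2} + \frac{11619981}{32}\right)} = \frac{1}{\frac{8}{1959} \cdot \frac{21874539}{64}} = \frac{1}{\frac{7291513}{5224}} = \frac{5224}{7291513}$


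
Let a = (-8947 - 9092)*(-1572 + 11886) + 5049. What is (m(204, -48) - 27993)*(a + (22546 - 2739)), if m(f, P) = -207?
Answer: 5246028798000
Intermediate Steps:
a = -186049197 (a = -18039*10314 + 5049 = -186054246 + 5049 = -186049197)
(m(204, -48) - 27993)*(a + (22546 - 2739)) = (-207 - 27993)*(-186049197 + (22546 - 2739)) = -28200*(-186049197 + 19807) = -28200*(-186029390) = 5246028798000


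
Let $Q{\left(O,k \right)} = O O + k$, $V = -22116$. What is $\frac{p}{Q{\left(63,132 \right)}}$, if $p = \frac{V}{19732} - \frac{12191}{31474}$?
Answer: $- \frac{234157949}{636726353442} \approx -0.00036775$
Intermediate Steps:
$Q{\left(O,k \right)} = k + O^{2}$ ($Q{\left(O,k \right)} = O^{2} + k = k + O^{2}$)
$p = - \frac{234157949}{155261242}$ ($p = - \frac{22116}{19732} - \frac{12191}{31474} = \left(-22116\right) \frac{1}{19732} - \frac{12191}{31474} = - \frac{5529}{4933} - \frac{12191}{31474} = - \frac{234157949}{155261242} \approx -1.5082$)
$\frac{p}{Q{\left(63,132 \right)}} = - \frac{234157949}{155261242 \left(132 + 63^{2}\right)} = - \frac{234157949}{155261242 \left(132 + 3969\right)} = - \frac{234157949}{155261242 \cdot 4101} = \left(- \frac{234157949}{155261242}\right) \frac{1}{4101} = - \frac{234157949}{636726353442}$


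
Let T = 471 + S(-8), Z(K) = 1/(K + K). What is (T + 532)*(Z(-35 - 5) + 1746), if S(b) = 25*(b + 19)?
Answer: 89254881/40 ≈ 2.2314e+6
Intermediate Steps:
Z(K) = 1/(2*K)
S(b) = 475 + 25*b (S(b) = 25*(19 + b) = 475 + 25*b)
T = 746 (T = 471 + (475 + 25*(-8)) = 471 + (475 - 200) = 471 + 275 = 746)
(T + 532)*(Z(-35 - 5) + 1746) = (746 + 532)*(1/(2*(-35 - 5)) + 1746) = 1278*((1/2)/(-40) + 1746) = 1278*((1/2)*(-1/40) + 1746) = 1278*(-1/80 + 1746) = 1278*(139679/80) = 89254881/40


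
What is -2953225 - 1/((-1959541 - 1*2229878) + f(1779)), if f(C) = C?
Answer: -12367043138999/4187640 ≈ -2.9532e+6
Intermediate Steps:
-2953225 - 1/((-1959541 - 1*2229878) + f(1779)) = -2953225 - 1/((-1959541 - 1*2229878) + 1779) = -2953225 - 1/((-1959541 - 2229878) + 1779) = -2953225 - 1/(-4189419 + 1779) = -2953225 - 1/(-4187640) = -2953225 - 1*(-1/4187640) = -2953225 + 1/4187640 = -12367043138999/4187640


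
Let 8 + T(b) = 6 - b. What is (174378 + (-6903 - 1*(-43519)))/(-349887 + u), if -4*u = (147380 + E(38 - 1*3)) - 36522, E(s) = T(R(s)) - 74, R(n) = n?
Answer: -843976/1510295 ≈ -0.55882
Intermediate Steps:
T(b) = -2 - b (T(b) = -8 + (6 - b) = -2 - b)
E(s) = -76 - s (E(s) = (-2 - s) - 74 = -76 - s)
u = -110747/4 (u = -((147380 + (-76 - (38 - 1*3))) - 36522)/4 = -((147380 + (-76 - (38 - 3))) - 36522)/4 = -((147380 + (-76 - 1*35)) - 36522)/4 = -((147380 + (-76 - 35)) - 36522)/4 = -((147380 - 111) - 36522)/4 = -(147269 - 36522)/4 = -1/4*110747 = -110747/4 ≈ -27687.)
(174378 + (-6903 - 1*(-43519)))/(-349887 + u) = (174378 + (-6903 - 1*(-43519)))/(-349887 - 110747/4) = (174378 + (-6903 + 43519))/(-1510295/4) = (174378 + 36616)*(-4/1510295) = 210994*(-4/1510295) = -843976/1510295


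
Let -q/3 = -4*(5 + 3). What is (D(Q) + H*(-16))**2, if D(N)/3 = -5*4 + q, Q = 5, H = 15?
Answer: 144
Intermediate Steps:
q = 96 (q = -(-12)*(5 + 3) = -(-12)*8 = -3*(-32) = 96)
D(N) = 228 (D(N) = 3*(-5*4 + 96) = 3*(-20 + 96) = 3*76 = 228)
(D(Q) + H*(-16))**2 = (228 + 15*(-16))**2 = (228 - 240)**2 = (-12)**2 = 144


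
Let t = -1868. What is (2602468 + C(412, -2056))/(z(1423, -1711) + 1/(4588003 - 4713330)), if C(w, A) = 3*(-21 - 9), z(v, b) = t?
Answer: -326148227606/234110837 ≈ -1393.1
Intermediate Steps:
z(v, b) = -1868
C(w, A) = -90 (C(w, A) = 3*(-30) = -90)
(2602468 + C(412, -2056))/(z(1423, -1711) + 1/(4588003 - 4713330)) = (2602468 - 90)/(-1868 + 1/(4588003 - 4713330)) = 2602378/(-1868 + 1/(-125327)) = 2602378/(-1868 - 1/125327) = 2602378/(-234110837/125327) = 2602378*(-125327/234110837) = -326148227606/234110837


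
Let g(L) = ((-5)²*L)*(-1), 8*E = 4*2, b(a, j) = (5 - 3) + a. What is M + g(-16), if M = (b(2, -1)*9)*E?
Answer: 436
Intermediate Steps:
b(a, j) = 2 + a
E = 1 (E = (4*2)/8 = (⅛)*8 = 1)
M = 36 (M = ((2 + 2)*9)*1 = (4*9)*1 = 36*1 = 36)
g(L) = -25*L (g(L) = (25*L)*(-1) = -25*L)
M + g(-16) = 36 - 25*(-16) = 36 + 400 = 436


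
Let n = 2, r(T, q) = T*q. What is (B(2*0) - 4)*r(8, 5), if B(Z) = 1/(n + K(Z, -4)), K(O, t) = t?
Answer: -180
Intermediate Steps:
B(Z) = -1/2 (B(Z) = 1/(2 - 4) = 1/(-2) = -1/2)
(B(2*0) - 4)*r(8, 5) = (-1/2 - 4)*(8*5) = -9/2*40 = -180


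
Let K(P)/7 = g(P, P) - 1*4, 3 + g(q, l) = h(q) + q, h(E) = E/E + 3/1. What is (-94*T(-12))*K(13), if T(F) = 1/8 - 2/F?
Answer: -11515/6 ≈ -1919.2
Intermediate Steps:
h(E) = 4 (h(E) = 1 + 3*1 = 1 + 3 = 4)
g(q, l) = 1 + q (g(q, l) = -3 + (4 + q) = 1 + q)
T(F) = ⅛ - 2/F (T(F) = 1*(⅛) - 2/F = ⅛ - 2/F)
K(P) = -21 + 7*P (K(P) = 7*((1 + P) - 1*4) = 7*((1 + P) - 4) = 7*(-3 + P) = -21 + 7*P)
(-94*T(-12))*K(13) = (-47*(-16 - 12)/(4*(-12)))*(-21 + 7*13) = (-47*(-1)*(-28)/(4*12))*(-21 + 91) = -94*7/24*70 = -329/12*70 = -11515/6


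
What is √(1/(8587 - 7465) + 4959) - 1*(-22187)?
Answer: 22187 + 7*√127404222/1122 ≈ 22257.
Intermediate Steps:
√(1/(8587 - 7465) + 4959) - 1*(-22187) = √(1/1122 + 4959) + 22187 = √(5563999/1122) + 22187 = 7*√127404222/1122 + 22187 = 22187 + 7*√127404222/1122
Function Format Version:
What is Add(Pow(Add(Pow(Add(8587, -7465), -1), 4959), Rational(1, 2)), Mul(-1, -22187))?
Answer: Add(22187, Mul(Rational(7, 1122), Pow(127404222, Rational(1, 2)))) ≈ 22257.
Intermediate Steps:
Add(Pow(Add(Pow(Add(8587, -7465), -1), 4959), Rational(1, 2)), Mul(-1, -22187)) = Add(Pow(Add(Pow(1122, -1), 4959), Rational(1, 2)), 22187) = Add(Pow(Add(Rational(1, 1122), 4959), Rational(1, 2)), 22187) = Add(Pow(Rational(5563999, 1122), Rational(1, 2)), 22187) = Add(Mul(Rational(7, 1122), Pow(127404222, Rational(1, 2))), 22187) = Add(22187, Mul(Rational(7, 1122), Pow(127404222, Rational(1, 2))))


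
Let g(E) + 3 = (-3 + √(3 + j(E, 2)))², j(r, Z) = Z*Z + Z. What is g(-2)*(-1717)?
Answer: 5151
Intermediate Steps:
j(r, Z) = Z + Z² (j(r, Z) = Z² + Z = Z + Z²)
g(E) = -3 (g(E) = -3 + (-3 + √(3 + 2*(1 + 2)))² = -3 + (-3 + √(3 + 2*3))² = -3 + (-3 + √(3 + 6))² = -3 + (-3 + √9)² = -3 + (-3 + 3)² = -3 + 0² = -3 + 0 = -3)
g(-2)*(-1717) = -3*(-1717) = 5151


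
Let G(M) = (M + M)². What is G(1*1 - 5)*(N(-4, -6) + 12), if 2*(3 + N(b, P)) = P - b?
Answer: 512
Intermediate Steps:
N(b, P) = -3 + P/2 - b/2 (N(b, P) = -3 + (P - b)/2 = -3 + (P/2 - b/2) = -3 + P/2 - b/2)
G(M) = 4*M² (G(M) = (2*M)² = 4*M²)
G(1*1 - 5)*(N(-4, -6) + 12) = (4*(1*1 - 5)²)*((-3 + (½)*(-6) - ½*(-4)) + 12) = (4*(1 - 5)²)*((-3 - 3 + 2) + 12) = (4*(-4)²)*(-4 + 12) = (4*16)*8 = 64*8 = 512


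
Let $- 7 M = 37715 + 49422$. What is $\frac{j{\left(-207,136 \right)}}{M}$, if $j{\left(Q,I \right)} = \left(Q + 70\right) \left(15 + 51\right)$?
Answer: $\frac{63294}{87137} \approx 0.72637$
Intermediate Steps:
$j{\left(Q,I \right)} = 4620 + 66 Q$ ($j{\left(Q,I \right)} = \left(70 + Q\right) 66 = 4620 + 66 Q$)
$M = - \frac{87137}{7}$ ($M = - \frac{37715 + 49422}{7} = \left(- \frac{1}{7}\right) 87137 = - \frac{87137}{7} \approx -12448.0$)
$\frac{j{\left(-207,136 \right)}}{M} = \frac{4620 + 66 \left(-207\right)}{- \frac{87137}{7}} = \left(4620 - 13662\right) \left(- \frac{7}{87137}\right) = \left(-9042\right) \left(- \frac{7}{87137}\right) = \frac{63294}{87137}$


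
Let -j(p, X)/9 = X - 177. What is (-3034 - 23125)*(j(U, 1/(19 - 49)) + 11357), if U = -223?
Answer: -3387668977/10 ≈ -3.3877e+8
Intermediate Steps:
j(p, X) = 1593 - 9*X (j(p, X) = -9*(X - 177) = -9*(-177 + X) = 1593 - 9*X)
(-3034 - 23125)*(j(U, 1/(19 - 49)) + 11357) = (-3034 - 23125)*((1593 - 9/(19 - 49)) + 11357) = -26159*((1593 - 9/(-30)) + 11357) = -26159*((1593 - 9*(-1/30)) + 11357) = -26159*((1593 + 3/10) + 11357) = -26159*(15933/10 + 11357) = -26159*129503/10 = -3387668977/10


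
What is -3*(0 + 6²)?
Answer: -108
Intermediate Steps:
-3*(0 + 6²) = -3*(0 + 36) = -3*36 = -108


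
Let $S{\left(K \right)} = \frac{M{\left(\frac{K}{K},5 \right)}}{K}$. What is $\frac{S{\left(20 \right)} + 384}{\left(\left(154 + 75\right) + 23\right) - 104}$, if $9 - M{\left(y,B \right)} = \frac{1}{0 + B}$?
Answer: $\frac{9611}{3700} \approx 2.5976$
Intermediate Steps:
$M{\left(y,B \right)} = 9 - \frac{1}{B}$ ($M{\left(y,B \right)} = 9 - \frac{1}{0 + B} = 9 - \frac{1}{B}$)
$S{\left(K \right)} = \frac{44}{5 K}$ ($S{\left(K \right)} = \frac{9 - \frac{1}{5}}{K} = \frac{44}{5 K}$)
$\frac{S{\left(20 \right)} + 384}{\left(\left(154 + 75\right) + 23\right) - 104} = \frac{\frac{44}{5 \cdot 20} + 384}{\left(\left(154 + 75\right) + 23\right) - 104} = \frac{\frac{44}{5} \cdot \frac{1}{20} + 384}{\left(229 + 23\right) - 104} = \frac{\frac{11}{25} + 384}{252 - 104} = \frac{9611}{25 \cdot 148} = \frac{9611}{25} \cdot \frac{1}{148} = \frac{9611}{3700}$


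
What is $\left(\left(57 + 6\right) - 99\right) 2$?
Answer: $-72$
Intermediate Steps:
$\left(\left(57 + 6\right) - 99\right) 2 = \left(63 - 99\right) 2 = \left(-36\right) 2 = -72$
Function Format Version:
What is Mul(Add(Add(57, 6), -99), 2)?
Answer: -72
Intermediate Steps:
Mul(Add(Add(57, 6), -99), 2) = Mul(Add(63, -99), 2) = Mul(-36, 2) = -72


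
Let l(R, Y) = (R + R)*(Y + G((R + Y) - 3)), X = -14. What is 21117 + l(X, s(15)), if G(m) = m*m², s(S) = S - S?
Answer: 158681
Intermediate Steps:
s(S) = 0
G(m) = m³
l(R, Y) = 2*R*(Y + (-3 + R + Y)³) (l(R, Y) = (R + R)*(Y + ((R + Y) - 3)³) = (2*R)*(Y + (-3 + R + Y)³) = 2*R*(Y + (-3 + R + Y)³))
21117 + l(X, s(15)) = 21117 + 2*(-14)*(0 + (-3 - 14 + 0)³) = 21117 + 2*(-14)*(0 + (-17)³) = 21117 + 2*(-14)*(0 - 4913) = 21117 + 2*(-14)*(-4913) = 21117 + 137564 = 158681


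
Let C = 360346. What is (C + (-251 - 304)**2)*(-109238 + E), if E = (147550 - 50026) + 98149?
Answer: 57770647385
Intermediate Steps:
E = 195673 (E = 97524 + 98149 = 195673)
(C + (-251 - 304)**2)*(-109238 + E) = (360346 + (-251 - 304)**2)*(-109238 + 195673) = (360346 + (-555)**2)*86435 = (360346 + 308025)*86435 = 668371*86435 = 57770647385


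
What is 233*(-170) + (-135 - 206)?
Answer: -39951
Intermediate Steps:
233*(-170) + (-135 - 206) = -39610 - 341 = -39951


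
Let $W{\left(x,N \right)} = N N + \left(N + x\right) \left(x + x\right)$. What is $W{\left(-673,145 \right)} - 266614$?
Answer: $465099$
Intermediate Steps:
$W{\left(x,N \right)} = N^{2} + 2 x \left(N + x\right)$ ($W{\left(x,N \right)} = N^{2} + \left(N + x\right) 2 x = N^{2} + 2 x \left(N + x\right)$)
$W{\left(-673,145 \right)} - 266614 = \left(145^{2} + 2 \left(-673\right)^{2} + 2 \cdot 145 \left(-673\right)\right) - 266614 = \left(21025 + 2 \cdot 452929 - 195170\right) - 266614 = \left(21025 + 905858 - 195170\right) - 266614 = 731713 - 266614 = 465099$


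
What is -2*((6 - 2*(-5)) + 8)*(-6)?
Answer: 288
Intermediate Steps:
-2*((6 - 2*(-5)) + 8)*(-6) = -2*((6 + 10) + 8)*(-6) = -2*(16 + 8)*(-6) = -2*24*(-6) = -48*(-6) = 288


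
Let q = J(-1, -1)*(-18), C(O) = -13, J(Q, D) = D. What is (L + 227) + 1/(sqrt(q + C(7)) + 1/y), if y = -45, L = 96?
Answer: 3270097/10124 + 2025*sqrt(5)/10124 ≈ 323.45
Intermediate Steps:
q = 18 (q = -1*(-18) = 18)
(L + 227) + 1/(sqrt(q + C(7)) + 1/y) = (96 + 227) + 1/(sqrt(18 - 13) + 1/(-45)) = 323 + 1/(sqrt(5) - 1/45) = 323 + 1/(-1/45 + sqrt(5))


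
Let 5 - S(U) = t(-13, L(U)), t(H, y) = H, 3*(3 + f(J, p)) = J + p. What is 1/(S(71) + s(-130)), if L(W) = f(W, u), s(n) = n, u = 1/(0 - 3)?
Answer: -1/112 ≈ -0.0089286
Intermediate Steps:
u = -⅓ (u = 1/(-3) = -⅓ ≈ -0.33333)
f(J, p) = -3 + J/3 + p/3 (f(J, p) = -3 + (J + p)/3 = -3 + (J/3 + p/3) = -3 + J/3 + p/3)
L(W) = -28/9 + W/3 (L(W) = -3 + W/3 + (⅓)*(-⅓) = -3 + W/3 - ⅑ = -28/9 + W/3)
S(U) = 18 (S(U) = 5 - 1*(-13) = 5 + 13 = 18)
1/(S(71) + s(-130)) = 1/(18 - 130) = 1/(-112) = -1/112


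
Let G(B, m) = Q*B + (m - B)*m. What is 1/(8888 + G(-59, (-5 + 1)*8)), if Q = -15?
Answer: 1/8909 ≈ 0.00011225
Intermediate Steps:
G(B, m) = -15*B + m*(m - B) (G(B, m) = -15*B + (m - B)*m = -15*B + m*(m - B))
1/(8888 + G(-59, (-5 + 1)*8)) = 1/(8888 + (((-5 + 1)*8)² - 15*(-59) - 1*(-59)*(-5 + 1)*8)) = 1/(8888 + ((-4*8)² + 885 - 1*(-59)*(-4*8))) = 1/(8888 + ((-32)² + 885 - 1*(-59)*(-32))) = 1/(8888 + (1024 + 885 - 1888)) = 1/(8888 + 21) = 1/8909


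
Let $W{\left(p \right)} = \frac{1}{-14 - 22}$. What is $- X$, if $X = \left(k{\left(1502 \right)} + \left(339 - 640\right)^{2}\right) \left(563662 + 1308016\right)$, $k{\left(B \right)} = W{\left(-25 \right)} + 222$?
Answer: $- \frac{3059844462053}{18} \approx -1.6999 \cdot 10^{11}$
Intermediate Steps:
$W{\left(p \right)} = - \frac{1}{36}$ ($W{\left(p \right)} = \frac{1}{-36} = - \frac{1}{36}$)
$k{\left(B \right)} = \frac{7991}{36}$ ($k{\left(B \right)} = - \frac{1}{36} + 222 = \frac{7991}{36}$)
$X = \frac{3059844462053}{18}$ ($X = \left(\frac{7991}{36} + \left(339 - 640\right)^{2}\right) \left(563662 + 1308016\right) = \left(\frac{7991}{36} + \left(-301\right)^{2}\right) 1871678 = \left(\frac{7991}{36} + 90601\right) 1871678 = \frac{3269627}{36} \cdot 1871678 = \frac{3059844462053}{18} \approx 1.6999 \cdot 10^{11}$)
$- X = \left(-1\right) \frac{3059844462053}{18} = - \frac{3059844462053}{18}$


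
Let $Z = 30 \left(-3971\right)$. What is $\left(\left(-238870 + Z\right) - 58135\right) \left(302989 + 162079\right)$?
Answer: $-193531072180$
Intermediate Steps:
$Z = -119130$
$\left(\left(-238870 + Z\right) - 58135\right) \left(302989 + 162079\right) = \left(\left(-238870 - 119130\right) - 58135\right) \left(302989 + 162079\right) = \left(-358000 - 58135\right) 465068 = \left(-416135\right) 465068 = -193531072180$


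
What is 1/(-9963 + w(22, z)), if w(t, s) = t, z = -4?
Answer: -1/9941 ≈ -0.00010059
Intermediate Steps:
1/(-9963 + w(22, z)) = 1/(-9963 + 22) = 1/(-9941) = -1/9941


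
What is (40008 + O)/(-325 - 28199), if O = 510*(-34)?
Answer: -1889/2377 ≈ -0.79470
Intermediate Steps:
O = -17340
(40008 + O)/(-325 - 28199) = (40008 - 17340)/(-325 - 28199) = 22668/(-28524) = 22668*(-1/28524) = -1889/2377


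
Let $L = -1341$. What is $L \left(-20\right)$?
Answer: $26820$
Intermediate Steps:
$L \left(-20\right) = \left(-1341\right) \left(-20\right) = 26820$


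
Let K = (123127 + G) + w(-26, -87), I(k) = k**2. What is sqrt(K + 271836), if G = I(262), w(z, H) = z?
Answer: 3*sqrt(51509) ≈ 680.87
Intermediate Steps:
G = 68644 (G = 262**2 = 68644)
K = 191745 (K = (123127 + 68644) - 26 = 191771 - 26 = 191745)
sqrt(K + 271836) = sqrt(191745 + 271836) = sqrt(463581) = 3*sqrt(51509)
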